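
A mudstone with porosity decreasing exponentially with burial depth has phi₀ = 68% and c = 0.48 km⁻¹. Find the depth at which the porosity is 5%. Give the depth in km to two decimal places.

5.44 km

Invert Athy's law: z = ln(phi₀/phi) / c
z = ln(0.68/0.05) / 0.48 = ln(13.6) / 0.48 = 2.6101 / 0.48 = 5.438 km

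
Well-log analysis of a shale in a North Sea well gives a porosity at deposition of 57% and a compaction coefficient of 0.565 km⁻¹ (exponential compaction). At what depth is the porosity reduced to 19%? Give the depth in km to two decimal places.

1.94 km

Invert Athy's law: z = ln(φ₀/φ) / k
z = ln(0.57/0.19) / 0.565 = ln(3) / 0.565 = 1.0986 / 0.565 = 1.944 km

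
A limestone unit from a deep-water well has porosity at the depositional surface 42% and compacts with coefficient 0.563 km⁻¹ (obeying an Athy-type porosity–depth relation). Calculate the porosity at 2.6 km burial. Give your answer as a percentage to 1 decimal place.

9.7%

φ = φ₀·exp(−k·d) = 0.42 × exp(−0.563 × 2.6) = 0.42 × exp(−1.464)
  = 0.42 × 0.2314 = 0.0972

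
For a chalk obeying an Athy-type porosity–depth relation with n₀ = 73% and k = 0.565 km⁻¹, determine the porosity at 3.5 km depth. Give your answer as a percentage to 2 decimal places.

10.10%

n = n₀·exp(−k·Z) = 0.73 × exp(−0.565 × 3.5) = 0.73 × exp(−1.977)
  = 0.73 × 0.1384 = 0.1010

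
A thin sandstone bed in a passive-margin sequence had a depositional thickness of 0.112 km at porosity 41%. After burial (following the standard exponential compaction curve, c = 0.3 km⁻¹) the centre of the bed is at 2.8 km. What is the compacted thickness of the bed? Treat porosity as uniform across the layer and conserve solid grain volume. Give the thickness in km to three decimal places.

Porosity at 2.8 km: n = 0.41·exp(−0.3×2.8) = 0.1770
Solid-volume conservation: h(1−n) = h₀(1−n₀) ⇒ h = h₀·(1−n₀)/(1−n)
h = 0.112 × (1 − 0.41)/(1 − 0.1770) = 0.112 × 0.7169 = 0.0803 km

0.080 km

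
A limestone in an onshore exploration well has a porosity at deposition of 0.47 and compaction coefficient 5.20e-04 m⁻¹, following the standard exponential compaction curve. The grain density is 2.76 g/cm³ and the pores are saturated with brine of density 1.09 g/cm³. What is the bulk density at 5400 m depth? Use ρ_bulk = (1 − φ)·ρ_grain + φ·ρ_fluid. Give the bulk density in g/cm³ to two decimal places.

Working in km (1 km = 1000 m; c in km⁻¹ = c in m⁻¹ × 1000):
Porosity at depth: n = 0.47·exp(−0.52×5.4) = 0.47×0.0603 = 0.0284
Bulk density: ρ_b = (1−n)ρ_g + n·ρ_f = 0.9716×2.76 + 0.0284×1.09
       = 2.682 + 0.031 = 2.713 g/cm³

2.71 g/cm³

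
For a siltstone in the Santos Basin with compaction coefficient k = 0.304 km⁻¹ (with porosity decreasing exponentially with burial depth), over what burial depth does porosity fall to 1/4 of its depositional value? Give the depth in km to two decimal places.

phi/phi₀ = 1/4 ⇒ exp(−k·Z) = 1/4 ⇒ Z = ln(4) / k
Z = 1.3863 / 0.304 = 4.560 km

4.56 km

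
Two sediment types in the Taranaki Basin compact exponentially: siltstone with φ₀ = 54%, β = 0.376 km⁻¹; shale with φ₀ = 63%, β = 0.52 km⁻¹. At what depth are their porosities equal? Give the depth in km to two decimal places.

1.07 km

Set φ₀ₐ e^(−βₐd) = φ₀ᵦ e^(−βᵦd) ⇒ ln(φ₀ₐ/φ₀ᵦ) = (βₐ − βᵦ)·d
d = ln(0.54/0.63) / (0.376 − 0.52) = -0.1542 / -0.144 = 1.070 km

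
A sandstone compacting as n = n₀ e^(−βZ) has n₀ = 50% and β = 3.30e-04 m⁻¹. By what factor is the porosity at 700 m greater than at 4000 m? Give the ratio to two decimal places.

Working in km (1 km = 1000 m; β in km⁻¹ = β in m⁻¹ × 1000):
n(Z₁)/n(Z₂) = e^(−β·Z₁)/e^(−β·Z₂) = e^{β(Z₂−Z₁)}
= exp(0.33 × 3.3) = exp(1.089) = 2.9713

2.97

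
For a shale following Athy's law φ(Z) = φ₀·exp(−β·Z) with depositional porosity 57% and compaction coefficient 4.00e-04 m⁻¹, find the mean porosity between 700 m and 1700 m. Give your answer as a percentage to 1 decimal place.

Working in km (1 km = 1000 m; β in km⁻¹ = β in m⁻¹ × 1000):
⟨φ⟩ = (1/(Z₂−Z₁)) ∫ φ₀ e^(−βZ) dZ = φ₀·(e^(−β·Z₁) − e^(−β·Z₂)) / (β·(Z₂−Z₁))
e^(−0.4×0.7) = 0.7558; e^(−0.4×1.7) = 0.5066
⟨φ⟩ = 0.57 × (0.7558 − 0.5066) / (0.4 × 1) = 0.57 × 0.6229 = 0.3551

35.5%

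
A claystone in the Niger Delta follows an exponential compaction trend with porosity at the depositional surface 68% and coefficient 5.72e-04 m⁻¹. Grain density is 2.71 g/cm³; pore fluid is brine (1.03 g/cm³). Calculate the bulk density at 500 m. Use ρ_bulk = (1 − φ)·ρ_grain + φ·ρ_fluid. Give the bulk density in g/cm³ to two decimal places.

1.85 g/cm³

Working in km (1 km = 1000 m; β in km⁻¹ = β in m⁻¹ × 1000):
Porosity at depth: n = 0.68·exp(−0.572×0.5) = 0.68×0.7513 = 0.5109
Bulk density: ρ_b = (1−n)ρ_g + n·ρ_f = 0.4891×2.71 + 0.5109×1.03
       = 1.326 + 0.526 = 1.852 g/cm³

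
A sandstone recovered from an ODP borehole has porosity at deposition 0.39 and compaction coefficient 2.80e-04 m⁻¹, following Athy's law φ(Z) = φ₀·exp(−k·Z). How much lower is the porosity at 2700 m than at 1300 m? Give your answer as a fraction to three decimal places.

Working in km (1 km = 1000 m; k in km⁻¹ = k in m⁻¹ × 1000):
φ(1.3) = 0.39·e^(−0.28×1.3) = 0.2710
φ(2.7) = 0.39·e^(−0.28×2.7) = 0.1831
Δφ = 0.2710 − 0.1831 = 0.0879

0.088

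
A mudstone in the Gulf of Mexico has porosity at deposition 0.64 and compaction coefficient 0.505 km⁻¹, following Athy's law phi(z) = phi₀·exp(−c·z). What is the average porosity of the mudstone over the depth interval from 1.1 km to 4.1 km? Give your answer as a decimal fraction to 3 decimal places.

0.189

⟨phi⟩ = (1/(z₂−z₁)) ∫ phi₀ e^(−cz) dz = phi₀·(e^(−c·z₁) − e^(−c·z₂)) / (c·(z₂−z₁))
e^(−0.505×1.1) = 0.5738; e^(−0.505×4.1) = 0.1261
⟨phi⟩ = 0.64 × (0.5738 − 0.1261) / (0.505 × 3) = 0.64 × 0.2955 = 0.1891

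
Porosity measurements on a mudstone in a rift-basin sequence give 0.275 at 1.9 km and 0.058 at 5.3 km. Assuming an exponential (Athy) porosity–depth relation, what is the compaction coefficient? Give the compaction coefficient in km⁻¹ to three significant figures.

Athy: φ(z) = φ₀ e^(−βz) ⇒ φ₁/φ₂ = e^{β(z₂−z₁)} ⇒ β = ln(φ₁/φ₂)/(z₂−z₁)
β = ln(0.275/0.058) / (5.3 − 1.9) = ln(4.741) / 3.4 = 1.5563 / 3.4 = 0.4577 km⁻¹

0.458 km⁻¹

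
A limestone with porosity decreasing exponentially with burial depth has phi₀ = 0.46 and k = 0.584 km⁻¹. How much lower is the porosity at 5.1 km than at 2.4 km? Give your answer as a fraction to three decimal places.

0.090

phi(2.4) = 0.46·e^(−0.584×2.4) = 0.1133
phi(5.1) = 0.46·e^(−0.584×5.1) = 0.0234
Δphi = 0.1133 − 0.0234 = 0.0899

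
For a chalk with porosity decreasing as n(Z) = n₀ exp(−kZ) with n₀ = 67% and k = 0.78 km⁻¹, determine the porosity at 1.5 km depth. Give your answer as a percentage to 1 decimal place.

20.8%

n = n₀·exp(−k·Z) = 0.67 × exp(−0.78 × 1.5) = 0.67 × exp(−1.17)
  = 0.67 × 0.3104 = 0.2079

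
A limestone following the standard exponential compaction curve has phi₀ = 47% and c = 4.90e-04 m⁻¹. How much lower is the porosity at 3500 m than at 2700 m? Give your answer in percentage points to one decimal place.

Working in km (1 km = 1000 m; c in km⁻¹ = c in m⁻¹ × 1000):
phi(2.7) = 0.47·e^(−0.49×2.7) = 0.1252
phi(3.5) = 0.47·e^(−0.49×3.5) = 0.0846
Δphi = 0.1252 − 0.0846 = 0.0406

4.1 percentage points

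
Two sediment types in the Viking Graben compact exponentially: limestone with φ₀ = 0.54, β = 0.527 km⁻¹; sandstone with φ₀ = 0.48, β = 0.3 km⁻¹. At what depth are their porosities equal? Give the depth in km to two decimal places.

Set φ₀ₐ e^(−βₐZ) = φ₀ᵦ e^(−βᵦZ) ⇒ ln(φ₀ₐ/φ₀ᵦ) = (βₐ − βᵦ)·Z
Z = ln(0.54/0.48) / (0.527 − 0.3) = 0.1178 / 0.227 = 0.519 km

0.52 km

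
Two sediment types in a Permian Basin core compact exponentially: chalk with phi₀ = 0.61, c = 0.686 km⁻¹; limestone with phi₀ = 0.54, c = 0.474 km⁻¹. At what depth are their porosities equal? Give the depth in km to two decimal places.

Set phi₀ₐ e^(−cₐz) = phi₀ᵦ e^(−cᵦz) ⇒ ln(phi₀ₐ/phi₀ᵦ) = (cₐ − cᵦ)·z
z = ln(0.61/0.54) / (0.686 − 0.474) = 0.1219 / 0.212 = 0.575 km

0.57 km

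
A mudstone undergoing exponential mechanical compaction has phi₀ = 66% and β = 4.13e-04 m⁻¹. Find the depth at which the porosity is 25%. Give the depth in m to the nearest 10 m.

2350 m

Working in km (1 km = 1000 m; β in km⁻¹ = β in m⁻¹ × 1000):
Invert Athy's law: d = ln(phi₀/phi) / β
d = ln(0.66/0.25) / 0.413 = ln(2.64) / 0.413 = 0.9708 / 0.413 = 2.351 km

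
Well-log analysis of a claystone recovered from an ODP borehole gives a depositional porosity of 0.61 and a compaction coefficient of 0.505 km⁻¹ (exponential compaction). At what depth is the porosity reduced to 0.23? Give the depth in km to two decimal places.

1.93 km

Invert Athy's law: d = ln(phi₀/phi) / k
d = ln(0.61/0.23) / 0.505 = ln(2.652) / 0.505 = 0.9754 / 0.505 = 1.931 km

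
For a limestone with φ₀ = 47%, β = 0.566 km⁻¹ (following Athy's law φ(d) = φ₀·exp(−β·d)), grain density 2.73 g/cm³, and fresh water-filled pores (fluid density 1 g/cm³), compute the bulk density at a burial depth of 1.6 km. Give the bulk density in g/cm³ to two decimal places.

2.40 g/cm³

Porosity at depth: φ = 0.47·exp(−0.566×1.6) = 0.47×0.4043 = 0.1900
Bulk density: ρ_b = (1−φ)ρ_g + φ·ρ_f = 0.8100×2.73 + 0.1900×1
       = 2.211 + 0.190 = 2.401 g/cm³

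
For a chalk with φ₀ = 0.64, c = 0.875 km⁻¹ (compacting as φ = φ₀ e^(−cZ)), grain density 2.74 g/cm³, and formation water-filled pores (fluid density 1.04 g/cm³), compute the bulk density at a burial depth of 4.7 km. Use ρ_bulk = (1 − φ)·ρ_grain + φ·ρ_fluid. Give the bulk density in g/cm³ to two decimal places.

2.72 g/cm³

Porosity at depth: φ = 0.64·exp(−0.875×4.7) = 0.64×0.0164 = 0.0105
Bulk density: ρ_b = (1−φ)ρ_g + φ·ρ_f = 0.9895×2.74 + 0.0105×1.04
       = 2.711 + 0.011 = 2.722 g/cm³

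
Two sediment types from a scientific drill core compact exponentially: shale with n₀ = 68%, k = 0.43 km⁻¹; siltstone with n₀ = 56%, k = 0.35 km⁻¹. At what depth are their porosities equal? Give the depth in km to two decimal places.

2.43 km

Set n₀ₐ e^(−kₐz) = n₀ᵦ e^(−kᵦz) ⇒ ln(n₀ₐ/n₀ᵦ) = (kₐ − kᵦ)·z
z = ln(0.68/0.56) / (0.43 − 0.35) = 0.1942 / 0.08 = 2.427 km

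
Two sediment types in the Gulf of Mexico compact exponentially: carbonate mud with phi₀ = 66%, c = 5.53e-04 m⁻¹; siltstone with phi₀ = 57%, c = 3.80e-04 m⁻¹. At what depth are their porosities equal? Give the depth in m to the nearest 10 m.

Working in km (1 km = 1000 m; c in km⁻¹ = c in m⁻¹ × 1000):
Set phi₀ₐ e^(−cₐz) = phi₀ᵦ e^(−cᵦz) ⇒ ln(phi₀ₐ/phi₀ᵦ) = (cₐ − cᵦ)·z
z = ln(0.66/0.57) / (0.553 − 0.38) = 0.1466 / 0.173 = 0.847 km

850 m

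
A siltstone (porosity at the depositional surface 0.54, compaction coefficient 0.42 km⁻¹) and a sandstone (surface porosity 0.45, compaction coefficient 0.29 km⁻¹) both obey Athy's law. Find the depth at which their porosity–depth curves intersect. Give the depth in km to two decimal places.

1.40 km

Set n₀ₐ e^(−cₐd) = n₀ᵦ e^(−cᵦd) ⇒ ln(n₀ₐ/n₀ᵦ) = (cₐ − cᵦ)·d
d = ln(0.54/0.45) / (0.42 − 0.29) = 0.1823 / 0.13 = 1.402 km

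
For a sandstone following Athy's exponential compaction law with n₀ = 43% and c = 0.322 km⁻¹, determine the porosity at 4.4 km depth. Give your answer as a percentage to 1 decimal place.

10.4%

n = n₀·exp(−c·d) = 0.43 × exp(−0.322 × 4.4) = 0.43 × exp(−1.417)
  = 0.43 × 0.2425 = 0.1043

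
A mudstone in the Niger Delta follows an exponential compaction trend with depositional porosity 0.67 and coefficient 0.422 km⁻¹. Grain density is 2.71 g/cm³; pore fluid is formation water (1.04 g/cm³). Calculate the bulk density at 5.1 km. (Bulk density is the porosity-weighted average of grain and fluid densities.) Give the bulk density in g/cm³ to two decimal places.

2.58 g/cm³

Porosity at depth: phi = 0.67·exp(−0.422×5.1) = 0.67×0.1162 = 0.0779
Bulk density: ρ_b = (1−phi)ρ_g + phi·ρ_f = 0.9221×2.71 + 0.0779×1.04
       = 2.499 + 0.081 = 2.580 g/cm³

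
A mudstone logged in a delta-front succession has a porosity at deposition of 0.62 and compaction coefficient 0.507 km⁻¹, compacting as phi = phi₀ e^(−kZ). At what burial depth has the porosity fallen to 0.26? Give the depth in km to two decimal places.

1.71 km

Invert Athy's law: Z = ln(phi₀/phi) / k
Z = ln(0.62/0.26) / 0.507 = ln(2.385) / 0.507 = 0.8690 / 0.507 = 1.714 km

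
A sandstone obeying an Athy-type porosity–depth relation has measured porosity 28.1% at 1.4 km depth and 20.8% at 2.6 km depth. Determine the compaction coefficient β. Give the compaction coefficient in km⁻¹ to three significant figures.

0.251 km⁻¹

Athy: phi(d) = phi₀ e^(−βd) ⇒ phi₁/phi₂ = e^{β(d₂−d₁)} ⇒ β = ln(phi₁/phi₂)/(d₂−d₁)
β = ln(0.281/0.208) / (2.6 − 1.4) = ln(1.351) / 1.2 = 0.3008 / 1.2 = 0.2507 km⁻¹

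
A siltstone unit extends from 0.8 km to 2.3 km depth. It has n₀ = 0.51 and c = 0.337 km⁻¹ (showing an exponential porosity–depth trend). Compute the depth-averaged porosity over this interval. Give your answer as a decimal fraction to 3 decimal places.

0.306

⟨n⟩ = (1/(Z₂−Z₁)) ∫ n₀ e^(−cZ) dZ = n₀·(e^(−c·Z₁) − e^(−c·Z₂)) / (c·(Z₂−Z₁))
e^(−0.337×0.8) = 0.7637; e^(−0.337×2.3) = 0.4607
⟨n⟩ = 0.51 × (0.7637 − 0.4607) / (0.337 × 1.5) = 0.51 × 0.5995 = 0.3057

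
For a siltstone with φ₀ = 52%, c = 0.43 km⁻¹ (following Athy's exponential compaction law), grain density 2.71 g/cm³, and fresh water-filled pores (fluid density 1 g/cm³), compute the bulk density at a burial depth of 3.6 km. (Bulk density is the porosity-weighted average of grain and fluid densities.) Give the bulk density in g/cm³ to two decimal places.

Porosity at depth: φ = 0.52·exp(−0.43×3.6) = 0.52×0.2127 = 0.1106
Bulk density: ρ_b = (1−φ)ρ_g + φ·ρ_f = 0.8894×2.71 + 0.1106×1
       = 2.410 + 0.111 = 2.521 g/cm³

2.52 g/cm³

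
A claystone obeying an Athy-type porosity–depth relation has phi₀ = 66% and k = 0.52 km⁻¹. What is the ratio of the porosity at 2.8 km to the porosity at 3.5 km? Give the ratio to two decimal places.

1.44

phi(Z₁)/phi(Z₂) = e^(−k·Z₁)/e^(−k·Z₂) = e^{k(Z₂−Z₁)}
= exp(0.52 × 0.7) = exp(0.364) = 1.4391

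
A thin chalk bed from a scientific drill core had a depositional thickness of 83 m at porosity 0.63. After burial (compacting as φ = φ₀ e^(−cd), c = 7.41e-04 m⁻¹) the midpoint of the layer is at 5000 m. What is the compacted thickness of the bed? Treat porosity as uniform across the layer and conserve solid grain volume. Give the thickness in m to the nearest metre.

31 m

Working in km (1 km = 1000 m; c in km⁻¹ = c in m⁻¹ × 1000):
Porosity at 5 km: φ = 0.63·exp(−0.741×5) = 0.0155
Solid-volume conservation: h(1−φ) = h₀(1−φ₀) ⇒ h = h₀·(1−φ₀)/(1−φ)
h = 0.083 × (1 − 0.63)/(1 − 0.0155) = 0.083 × 0.3758 = 0.0312 km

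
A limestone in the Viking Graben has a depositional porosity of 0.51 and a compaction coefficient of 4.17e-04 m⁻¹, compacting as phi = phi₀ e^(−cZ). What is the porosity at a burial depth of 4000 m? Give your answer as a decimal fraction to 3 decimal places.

0.096

Working in km (1 km = 1000 m; c in km⁻¹ = c in m⁻¹ × 1000):
phi = phi₀·exp(−c·Z) = 0.51 × exp(−0.417 × 4) = 0.51 × exp(−1.668)
  = 0.51 × 0.1886 = 0.0962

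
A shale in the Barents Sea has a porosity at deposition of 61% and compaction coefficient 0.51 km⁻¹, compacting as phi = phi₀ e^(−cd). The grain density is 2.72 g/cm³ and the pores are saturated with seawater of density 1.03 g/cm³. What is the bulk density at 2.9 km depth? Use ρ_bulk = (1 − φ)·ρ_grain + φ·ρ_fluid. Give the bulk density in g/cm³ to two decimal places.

Porosity at depth: phi = 0.61·exp(−0.51×2.9) = 0.61×0.2279 = 0.1390
Bulk density: ρ_b = (1−phi)ρ_g + phi·ρ_f = 0.8610×2.72 + 0.1390×1.03
       = 2.342 + 0.143 = 2.485 g/cm³

2.49 g/cm³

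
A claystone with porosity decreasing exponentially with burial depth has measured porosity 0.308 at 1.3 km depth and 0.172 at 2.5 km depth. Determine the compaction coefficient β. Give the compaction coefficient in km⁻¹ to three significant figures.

0.486 km⁻¹

Athy: phi(Z) = phi₀ e^(−βZ) ⇒ phi₁/phi₂ = e^{β(Z₂−Z₁)} ⇒ β = ln(phi₁/phi₂)/(Z₂−Z₁)
β = ln(0.308/0.172) / (2.5 − 1.3) = ln(1.791) / 1.2 = 0.5826 / 1.2 = 0.4855 km⁻¹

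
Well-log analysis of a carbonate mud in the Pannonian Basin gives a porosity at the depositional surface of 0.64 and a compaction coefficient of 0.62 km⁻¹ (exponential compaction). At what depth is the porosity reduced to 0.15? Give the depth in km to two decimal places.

2.34 km

Invert Athy's law: z = ln(φ₀/φ) / c
z = ln(0.64/0.15) / 0.62 = ln(4.267) / 0.62 = 1.4508 / 0.62 = 2.340 km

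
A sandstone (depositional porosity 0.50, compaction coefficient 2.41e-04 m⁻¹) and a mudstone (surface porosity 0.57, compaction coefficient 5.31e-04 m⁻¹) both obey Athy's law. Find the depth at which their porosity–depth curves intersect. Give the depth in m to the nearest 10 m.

Working in km (1 km = 1000 m; β in km⁻¹ = β in m⁻¹ × 1000):
Set φ₀ₐ e^(−βₐZ) = φ₀ᵦ e^(−βᵦZ) ⇒ ln(φ₀ₐ/φ₀ᵦ) = (βₐ − βᵦ)·Z
Z = ln(0.5/0.57) / (0.241 − 0.531) = -0.1310 / -0.29 = 0.452 km

450 m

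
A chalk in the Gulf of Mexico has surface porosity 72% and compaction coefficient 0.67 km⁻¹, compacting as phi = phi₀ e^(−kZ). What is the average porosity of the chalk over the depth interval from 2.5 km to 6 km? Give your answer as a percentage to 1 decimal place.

⟨phi⟩ = (1/(Z₂−Z₁)) ∫ phi₀ e^(−kZ) dZ = phi₀·(e^(−k·Z₁) − e^(−k·Z₂)) / (k·(Z₂−Z₁))
e^(−0.67×2.5) = 0.1873; e^(−0.67×6) = 0.0180
⟨phi⟩ = 0.72 × (0.1873 − 0.0180) / (0.67 × 3.5) = 0.72 × 0.0722 = 0.0520

5.2%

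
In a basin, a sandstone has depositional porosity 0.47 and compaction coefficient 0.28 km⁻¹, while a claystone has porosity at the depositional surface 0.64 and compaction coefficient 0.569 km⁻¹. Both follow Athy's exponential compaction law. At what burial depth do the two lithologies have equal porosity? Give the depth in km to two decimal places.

Set φ₀ₐ e^(−kₐz) = φ₀ᵦ e^(−kᵦz) ⇒ ln(φ₀ₐ/φ₀ᵦ) = (kₐ − kᵦ)·z
z = ln(0.47/0.64) / (0.28 − 0.569) = -0.3087 / -0.289 = 1.068 km

1.07 km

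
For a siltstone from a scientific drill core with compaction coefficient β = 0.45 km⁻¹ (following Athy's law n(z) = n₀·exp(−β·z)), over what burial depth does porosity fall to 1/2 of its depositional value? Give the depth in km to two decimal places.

n/n₀ = 1/2 ⇒ exp(−β·z) = 1/2 ⇒ z = ln(2) / β
z = 0.6931 / 0.45 = 1.540 km

1.54 km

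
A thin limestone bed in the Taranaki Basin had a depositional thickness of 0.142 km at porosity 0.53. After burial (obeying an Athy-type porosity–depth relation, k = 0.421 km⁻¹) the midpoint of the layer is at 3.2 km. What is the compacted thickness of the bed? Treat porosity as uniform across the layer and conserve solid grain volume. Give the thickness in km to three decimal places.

Porosity at 3.2 km: n = 0.53·exp(−0.421×3.2) = 0.1378
Solid-volume conservation: h(1−n) = h₀(1−n₀) ⇒ h = h₀·(1−n₀)/(1−n)
h = 0.142 × (1 − 0.53)/(1 − 0.1378) = 0.142 × 0.5451 = 0.0774 km

0.077 km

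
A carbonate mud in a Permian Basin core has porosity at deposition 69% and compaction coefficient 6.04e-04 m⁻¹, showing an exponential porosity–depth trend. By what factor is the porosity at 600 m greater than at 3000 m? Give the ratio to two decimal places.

4.26

Working in km (1 km = 1000 m; β in km⁻¹ = β in m⁻¹ × 1000):
φ(d₁)/φ(d₂) = e^(−β·d₁)/e^(−β·d₂) = e^{β(d₂−d₁)}
= exp(0.604 × 2.4) = exp(1.45) = 4.2614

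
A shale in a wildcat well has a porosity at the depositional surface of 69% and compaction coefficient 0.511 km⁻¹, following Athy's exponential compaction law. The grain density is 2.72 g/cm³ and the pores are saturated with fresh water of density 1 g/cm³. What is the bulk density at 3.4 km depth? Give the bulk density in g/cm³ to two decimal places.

Porosity at depth: phi = 0.69·exp(−0.511×3.4) = 0.69×0.1760 = 0.1214
Bulk density: ρ_b = (1−phi)ρ_g + phi·ρ_f = 0.8786×2.72 + 0.1214×1
       = 2.390 + 0.121 = 2.511 g/cm³

2.51 g/cm³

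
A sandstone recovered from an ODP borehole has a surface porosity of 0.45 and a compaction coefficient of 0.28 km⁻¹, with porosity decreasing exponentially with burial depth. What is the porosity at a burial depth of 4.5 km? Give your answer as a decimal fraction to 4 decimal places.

φ = φ₀·exp(−c·Z) = 0.45 × exp(−0.28 × 4.5) = 0.45 × exp(−1.26)
  = 0.45 × 0.2837 = 0.1276

0.1276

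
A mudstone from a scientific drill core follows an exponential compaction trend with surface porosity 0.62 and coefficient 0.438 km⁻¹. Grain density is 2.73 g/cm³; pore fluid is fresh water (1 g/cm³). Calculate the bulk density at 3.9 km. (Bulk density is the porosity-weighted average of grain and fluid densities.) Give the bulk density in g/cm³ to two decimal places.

2.54 g/cm³

Porosity at depth: φ = 0.62·exp(−0.438×3.9) = 0.62×0.1812 = 0.1123
Bulk density: ρ_b = (1−φ)ρ_g + φ·ρ_f = 0.8877×2.73 + 0.1123×1
       = 2.423 + 0.112 = 2.536 g/cm³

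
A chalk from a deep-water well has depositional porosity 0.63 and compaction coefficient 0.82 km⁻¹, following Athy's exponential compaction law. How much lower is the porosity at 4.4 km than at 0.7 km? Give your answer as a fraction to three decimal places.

phi(0.7) = 0.63·e^(−0.82×0.7) = 0.3549
phi(4.4) = 0.63·e^(−0.82×4.4) = 0.0171
Δphi = 0.3549 − 0.0171 = 0.3378

0.338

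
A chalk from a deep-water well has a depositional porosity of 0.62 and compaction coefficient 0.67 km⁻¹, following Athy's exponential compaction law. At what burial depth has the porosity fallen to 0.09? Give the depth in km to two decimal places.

2.88 km

Invert Athy's law: z = ln(φ₀/φ) / c
z = ln(0.62/0.09) / 0.67 = ln(6.889) / 0.67 = 1.9299 / 0.67 = 2.880 km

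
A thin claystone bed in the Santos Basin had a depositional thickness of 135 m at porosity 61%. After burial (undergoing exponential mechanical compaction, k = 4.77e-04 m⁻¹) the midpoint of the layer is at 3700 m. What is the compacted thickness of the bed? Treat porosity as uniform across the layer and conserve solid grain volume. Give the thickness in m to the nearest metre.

59 m

Working in km (1 km = 1000 m; k in km⁻¹ = k in m⁻¹ × 1000):
Porosity at 3.7 km: n = 0.61·exp(−0.477×3.7) = 0.1044
Solid-volume conservation: h(1−n) = h₀(1−n₀) ⇒ h = h₀·(1−n₀)/(1−n)
h = 0.135 × (1 − 0.61)/(1 − 0.1044) = 0.135 × 0.4355 = 0.0588 km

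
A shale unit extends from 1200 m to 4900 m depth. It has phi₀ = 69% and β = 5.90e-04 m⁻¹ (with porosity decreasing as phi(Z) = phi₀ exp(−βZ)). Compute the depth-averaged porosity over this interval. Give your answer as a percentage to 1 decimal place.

Working in km (1 km = 1000 m; β in km⁻¹ = β in m⁻¹ × 1000):
⟨phi⟩ = (1/(Z₂−Z₁)) ∫ phi₀ e^(−βZ) dZ = phi₀·(e^(−β·Z₁) − e^(−β·Z₂)) / (β·(Z₂−Z₁))
e^(−0.59×1.2) = 0.4926; e^(−0.59×4.9) = 0.0555
⟨phi⟩ = 0.69 × (0.4926 − 0.0555) / (0.59 × 3.7) = 0.69 × 0.2002 = 0.1382

13.8%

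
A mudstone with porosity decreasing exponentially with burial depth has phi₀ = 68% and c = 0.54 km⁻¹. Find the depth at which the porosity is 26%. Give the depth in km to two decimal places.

Invert Athy's law: z = ln(phi₀/phi) / c
z = ln(0.68/0.26) / 0.54 = ln(2.615) / 0.54 = 0.9614 / 0.54 = 1.780 km

1.78 km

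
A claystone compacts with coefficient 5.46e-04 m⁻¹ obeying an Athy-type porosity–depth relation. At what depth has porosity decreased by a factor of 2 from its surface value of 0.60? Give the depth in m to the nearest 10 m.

1270 m

Working in km (1 km = 1000 m; k in km⁻¹ = k in m⁻¹ × 1000):
n/n₀ = 1/2 ⇒ exp(−k·Z) = 1/2 ⇒ Z = ln(2) / k
Z = 0.6931 / 0.546 = 1.270 km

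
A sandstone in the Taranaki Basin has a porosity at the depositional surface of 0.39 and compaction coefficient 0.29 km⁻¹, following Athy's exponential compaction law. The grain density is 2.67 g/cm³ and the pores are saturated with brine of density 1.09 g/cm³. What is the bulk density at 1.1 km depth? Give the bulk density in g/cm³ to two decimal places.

2.22 g/cm³

Porosity at depth: phi = 0.39·exp(−0.29×1.1) = 0.39×0.7269 = 0.2835
Bulk density: ρ_b = (1−phi)ρ_g + phi·ρ_f = 0.7165×2.67 + 0.2835×1.09
       = 1.913 + 0.309 = 2.222 g/cm³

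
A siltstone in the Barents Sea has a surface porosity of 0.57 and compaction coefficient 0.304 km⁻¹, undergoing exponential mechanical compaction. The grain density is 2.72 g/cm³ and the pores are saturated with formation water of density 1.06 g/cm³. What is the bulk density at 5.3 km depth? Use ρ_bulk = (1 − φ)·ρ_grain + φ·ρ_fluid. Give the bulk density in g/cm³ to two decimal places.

Porosity at depth: n = 0.57·exp(−0.304×5.3) = 0.57×0.1996 = 0.1138
Bulk density: ρ_b = (1−n)ρ_g + n·ρ_f = 0.8862×2.72 + 0.1138×1.06
       = 2.410 + 0.121 = 2.531 g/cm³

2.53 g/cm³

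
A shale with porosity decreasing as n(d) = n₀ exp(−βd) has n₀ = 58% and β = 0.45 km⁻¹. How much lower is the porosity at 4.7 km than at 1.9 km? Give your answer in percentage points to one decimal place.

n(1.9) = 0.58·e^(−0.45×1.9) = 0.2467
n(4.7) = 0.58·e^(−0.45×4.7) = 0.0700
Δn = 0.2467 − 0.0700 = 0.1767

17.7 percentage points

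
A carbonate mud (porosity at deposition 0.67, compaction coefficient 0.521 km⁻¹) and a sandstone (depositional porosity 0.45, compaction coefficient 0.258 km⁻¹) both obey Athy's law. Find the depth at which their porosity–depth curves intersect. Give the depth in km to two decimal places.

Set φ₀ₐ e^(−kₐz) = φ₀ᵦ e^(−kᵦz) ⇒ ln(φ₀ₐ/φ₀ᵦ) = (kₐ − kᵦ)·z
z = ln(0.67/0.45) / (0.521 − 0.258) = 0.3980 / 0.263 = 1.513 km

1.51 km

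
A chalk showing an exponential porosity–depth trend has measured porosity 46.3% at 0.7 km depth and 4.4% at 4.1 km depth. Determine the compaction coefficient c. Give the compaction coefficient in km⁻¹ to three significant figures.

0.692 km⁻¹

Athy: phi(Z) = phi₀ e^(−cZ) ⇒ phi₁/phi₂ = e^{c(Z₂−Z₁)} ⇒ c = ln(phi₁/phi₂)/(Z₂−Z₁)
c = ln(0.463/0.044) / (4.1 − 0.7) = ln(10.52) / 3.4 = 2.3535 / 3.4 = 0.6922 km⁻¹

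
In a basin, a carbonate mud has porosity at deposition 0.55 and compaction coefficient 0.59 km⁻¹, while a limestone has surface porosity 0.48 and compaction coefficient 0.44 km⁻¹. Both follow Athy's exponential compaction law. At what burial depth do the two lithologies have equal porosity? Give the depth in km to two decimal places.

0.91 km

Set phi₀ₐ e^(−kₐZ) = phi₀ᵦ e^(−kᵦZ) ⇒ ln(phi₀ₐ/phi₀ᵦ) = (kₐ − kᵦ)·Z
Z = ln(0.55/0.48) / (0.59 − 0.44) = 0.1361 / 0.15 = 0.908 km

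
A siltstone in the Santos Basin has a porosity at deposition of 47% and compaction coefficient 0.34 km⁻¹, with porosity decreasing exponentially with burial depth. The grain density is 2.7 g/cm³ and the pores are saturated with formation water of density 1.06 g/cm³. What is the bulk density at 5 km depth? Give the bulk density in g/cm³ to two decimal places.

Porosity at depth: phi = 0.47·exp(−0.34×5) = 0.47×0.1827 = 0.0859
Bulk density: ρ_b = (1−phi)ρ_g + phi·ρ_f = 0.9141×2.7 + 0.0859×1.06
       = 2.468 + 0.091 = 2.559 g/cm³

2.56 g/cm³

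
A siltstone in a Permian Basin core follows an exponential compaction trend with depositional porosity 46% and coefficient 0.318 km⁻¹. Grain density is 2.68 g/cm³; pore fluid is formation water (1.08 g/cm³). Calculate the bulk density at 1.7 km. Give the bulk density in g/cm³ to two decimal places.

Porosity at depth: n = 0.46·exp(−0.318×1.7) = 0.46×0.5824 = 0.2679
Bulk density: ρ_b = (1−n)ρ_g + n·ρ_f = 0.7321×2.68 + 0.2679×1.08
       = 1.962 + 0.289 = 2.251 g/cm³

2.25 g/cm³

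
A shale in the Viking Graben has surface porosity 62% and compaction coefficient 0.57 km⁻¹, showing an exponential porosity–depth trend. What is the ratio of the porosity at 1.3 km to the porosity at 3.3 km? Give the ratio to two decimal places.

φ(Z₁)/φ(Z₂) = e^(−k·Z₁)/e^(−k·Z₂) = e^{k(Z₂−Z₁)}
= exp(0.57 × 2) = exp(1.14) = 3.1268

3.13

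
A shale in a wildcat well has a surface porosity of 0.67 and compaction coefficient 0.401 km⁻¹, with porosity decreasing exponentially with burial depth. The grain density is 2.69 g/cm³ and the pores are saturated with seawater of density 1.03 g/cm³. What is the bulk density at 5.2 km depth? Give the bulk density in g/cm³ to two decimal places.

2.55 g/cm³

Porosity at depth: n = 0.67·exp(−0.401×5.2) = 0.67×0.1243 = 0.0833
Bulk density: ρ_b = (1−n)ρ_g + n·ρ_f = 0.9167×2.69 + 0.0833×1.03
       = 2.466 + 0.086 = 2.552 g/cm³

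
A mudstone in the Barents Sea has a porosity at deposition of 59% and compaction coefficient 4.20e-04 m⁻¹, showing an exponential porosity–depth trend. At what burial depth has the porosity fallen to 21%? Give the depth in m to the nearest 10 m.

Working in km (1 km = 1000 m; c in km⁻¹ = c in m⁻¹ × 1000):
Invert Athy's law: z = ln(phi₀/phi) / c
z = ln(0.59/0.21) / 0.42 = ln(2.81) / 0.42 = 1.0330 / 0.42 = 2.460 km

2460 m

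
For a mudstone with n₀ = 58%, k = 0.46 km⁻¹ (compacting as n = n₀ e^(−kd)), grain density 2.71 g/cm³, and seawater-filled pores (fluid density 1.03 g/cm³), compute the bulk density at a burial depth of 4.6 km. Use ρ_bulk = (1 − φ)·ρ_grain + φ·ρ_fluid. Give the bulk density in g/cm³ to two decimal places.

Porosity at depth: n = 0.58·exp(−0.46×4.6) = 0.58×0.1205 = 0.0699
Bulk density: ρ_b = (1−n)ρ_g + n·ρ_f = 0.9301×2.71 + 0.0699×1.03
       = 2.521 + 0.072 = 2.593 g/cm³

2.59 g/cm³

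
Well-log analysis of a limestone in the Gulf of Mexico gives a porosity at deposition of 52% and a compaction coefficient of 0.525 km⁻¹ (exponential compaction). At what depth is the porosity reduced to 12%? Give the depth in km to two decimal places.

Invert Athy's law: Z = ln(φ₀/φ) / β
Z = ln(0.52/0.12) / 0.525 = ln(4.333) / 0.525 = 1.4663 / 0.525 = 2.793 km

2.79 km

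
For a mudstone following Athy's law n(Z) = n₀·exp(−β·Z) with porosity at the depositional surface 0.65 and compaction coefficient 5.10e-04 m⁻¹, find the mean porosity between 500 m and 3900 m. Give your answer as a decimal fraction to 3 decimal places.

Working in km (1 km = 1000 m; β in km⁻¹ = β in m⁻¹ × 1000):
⟨n⟩ = (1/(Z₂−Z₁)) ∫ n₀ e^(−βZ) dZ = n₀·(e^(−β·Z₁) − e^(−β·Z₂)) / (β·(Z₂−Z₁))
e^(−0.51×0.5) = 0.7749; e^(−0.51×3.9) = 0.1368
⟨n⟩ = 0.65 × (0.7749 − 0.1368) / (0.51 × 3.4) = 0.65 × 0.3680 = 0.2392

0.239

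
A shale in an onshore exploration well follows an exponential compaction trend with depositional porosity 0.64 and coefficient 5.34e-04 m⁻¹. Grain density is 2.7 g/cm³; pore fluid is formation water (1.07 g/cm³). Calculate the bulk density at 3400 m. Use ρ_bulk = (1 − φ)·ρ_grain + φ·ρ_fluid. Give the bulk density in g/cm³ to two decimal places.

2.53 g/cm³

Working in km (1 km = 1000 m; β in km⁻¹ = β in m⁻¹ × 1000):
Porosity at depth: φ = 0.64·exp(−0.534×3.4) = 0.64×0.1627 = 0.1042
Bulk density: ρ_b = (1−φ)ρ_g + φ·ρ_f = 0.8958×2.7 + 0.1042×1.07
       = 2.419 + 0.111 = 2.530 g/cm³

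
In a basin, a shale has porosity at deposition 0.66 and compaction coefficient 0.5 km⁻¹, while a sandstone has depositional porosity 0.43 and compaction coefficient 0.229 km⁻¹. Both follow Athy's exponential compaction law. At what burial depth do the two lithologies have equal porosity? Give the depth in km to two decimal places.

Set n₀ₐ e^(−cₐZ) = n₀ᵦ e^(−cᵦZ) ⇒ ln(n₀ₐ/n₀ᵦ) = (cₐ − cᵦ)·Z
Z = ln(0.66/0.43) / (0.5 − 0.229) = 0.4285 / 0.271 = 1.581 km

1.58 km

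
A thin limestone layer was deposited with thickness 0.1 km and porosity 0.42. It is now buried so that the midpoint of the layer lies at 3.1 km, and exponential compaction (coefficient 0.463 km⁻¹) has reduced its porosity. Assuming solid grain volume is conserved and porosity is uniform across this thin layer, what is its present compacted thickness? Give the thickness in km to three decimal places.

Porosity at 3.1 km: phi = 0.42·exp(−0.463×3.1) = 0.1000
Solid-volume conservation: h(1−phi) = h₀(1−phi₀) ⇒ h = h₀·(1−phi₀)/(1−phi)
h = 0.1 × (1 − 0.42)/(1 − 0.1000) = 0.1 × 0.6444 = 0.0644 km

0.064 km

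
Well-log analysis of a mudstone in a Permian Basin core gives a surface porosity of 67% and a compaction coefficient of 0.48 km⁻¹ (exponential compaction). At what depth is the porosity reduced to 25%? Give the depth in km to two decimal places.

Invert Athy's law: Z = ln(φ₀/φ) / k
Z = ln(0.67/0.25) / 0.48 = ln(2.68) / 0.48 = 0.9858 / 0.48 = 2.054 km

2.05 km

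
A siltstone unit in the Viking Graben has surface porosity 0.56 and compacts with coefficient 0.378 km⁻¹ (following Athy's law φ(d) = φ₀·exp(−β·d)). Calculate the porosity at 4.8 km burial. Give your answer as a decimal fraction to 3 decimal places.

0.091

φ = φ₀·exp(−β·d) = 0.56 × exp(−0.378 × 4.8) = 0.56 × exp(−1.814)
  = 0.56 × 0.1629 = 0.0912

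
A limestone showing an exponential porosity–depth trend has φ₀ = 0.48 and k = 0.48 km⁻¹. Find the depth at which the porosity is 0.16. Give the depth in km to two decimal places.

2.29 km

Invert Athy's law: z = ln(φ₀/φ) / k
z = ln(0.48/0.16) / 0.48 = ln(3) / 0.48 = 1.0986 / 0.48 = 2.289 km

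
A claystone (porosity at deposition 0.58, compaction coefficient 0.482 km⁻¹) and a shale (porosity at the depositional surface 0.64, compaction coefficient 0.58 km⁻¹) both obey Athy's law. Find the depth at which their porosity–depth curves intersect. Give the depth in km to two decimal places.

Set n₀ₐ e^(−kₐd) = n₀ᵦ e^(−kᵦd) ⇒ ln(n₀ₐ/n₀ᵦ) = (kₐ − kᵦ)·d
d = ln(0.58/0.64) / (0.482 − 0.58) = -0.0984 / -0.098 = 1.004 km

1.00 km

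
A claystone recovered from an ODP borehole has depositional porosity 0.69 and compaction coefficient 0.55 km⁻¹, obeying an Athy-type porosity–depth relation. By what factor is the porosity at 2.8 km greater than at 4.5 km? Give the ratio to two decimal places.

φ(Z₁)/φ(Z₂) = e^(−β·Z₁)/e^(−β·Z₂) = e^{β(Z₂−Z₁)}
= exp(0.55 × 1.7) = exp(0.935) = 2.5472

2.55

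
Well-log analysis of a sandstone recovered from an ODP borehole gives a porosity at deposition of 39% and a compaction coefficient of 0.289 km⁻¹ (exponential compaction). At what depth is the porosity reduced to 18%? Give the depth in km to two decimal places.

Invert Athy's law: z = ln(φ₀/φ) / β
z = ln(0.39/0.18) / 0.289 = ln(2.167) / 0.289 = 0.7732 / 0.289 = 2.675 km

2.68 km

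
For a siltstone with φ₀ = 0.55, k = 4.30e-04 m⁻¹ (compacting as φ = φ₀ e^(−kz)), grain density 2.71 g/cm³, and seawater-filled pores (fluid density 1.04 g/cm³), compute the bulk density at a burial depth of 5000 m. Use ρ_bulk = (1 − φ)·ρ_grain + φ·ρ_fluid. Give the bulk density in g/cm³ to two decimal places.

2.60 g/cm³

Working in km (1 km = 1000 m; k in km⁻¹ = k in m⁻¹ × 1000):
Porosity at depth: φ = 0.55·exp(−0.43×5) = 0.55×0.1165 = 0.0641
Bulk density: ρ_b = (1−φ)ρ_g + φ·ρ_f = 0.9359×2.71 + 0.0641×1.04
       = 2.536 + 0.067 = 2.603 g/cm³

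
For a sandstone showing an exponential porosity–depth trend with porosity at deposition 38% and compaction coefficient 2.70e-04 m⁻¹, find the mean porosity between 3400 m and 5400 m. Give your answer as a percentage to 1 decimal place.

Working in km (1 km = 1000 m; β in km⁻¹ = β in m⁻¹ × 1000):
⟨phi⟩ = (1/(d₂−d₁)) ∫ phi₀ e^(−βd) dd = phi₀·(e^(−β·d₁) − e^(−β·d₂)) / (β·(d₂−d₁))
e^(−0.27×3.4) = 0.3993; e^(−0.27×5.4) = 0.2327
⟨phi⟩ = 0.38 × (0.3993 − 0.2327) / (0.27 × 2) = 0.38 × 0.3085 = 0.1172

11.7%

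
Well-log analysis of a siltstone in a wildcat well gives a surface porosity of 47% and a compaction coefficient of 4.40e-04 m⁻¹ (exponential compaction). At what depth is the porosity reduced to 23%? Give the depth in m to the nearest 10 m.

Working in km (1 km = 1000 m; β in km⁻¹ = β in m⁻¹ × 1000):
Invert Athy's law: z = ln(φ₀/φ) / β
z = ln(0.47/0.23) / 0.44 = ln(2.043) / 0.44 = 0.7147 / 0.44 = 1.624 km

1620 m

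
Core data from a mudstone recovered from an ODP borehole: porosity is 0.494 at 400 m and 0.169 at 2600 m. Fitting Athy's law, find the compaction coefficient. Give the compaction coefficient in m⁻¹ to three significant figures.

0.000488 m⁻¹

Working in km (1 km = 1000 m; c in km⁻¹ = c in m⁻¹ × 1000):
Athy: n(Z) = n₀ e^(−cZ) ⇒ n₁/n₂ = e^{c(Z₂−Z₁)} ⇒ c = ln(n₁/n₂)/(Z₂−Z₁)
c = ln(0.494/0.169) / (2.6 − 0.4) = ln(2.923) / 2.2 = 1.0726 / 2.2 = 0.4876 km⁻¹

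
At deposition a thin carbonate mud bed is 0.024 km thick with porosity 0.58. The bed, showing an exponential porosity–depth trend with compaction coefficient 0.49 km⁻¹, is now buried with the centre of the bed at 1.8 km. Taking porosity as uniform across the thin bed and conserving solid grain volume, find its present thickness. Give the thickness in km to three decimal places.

0.013 km

Porosity at 1.8 km: phi = 0.58·exp(−0.49×1.8) = 0.2401
Solid-volume conservation: h(1−phi) = h₀(1−phi₀) ⇒ h = h₀·(1−phi₀)/(1−phi)
h = 0.024 × (1 − 0.58)/(1 − 0.2401) = 0.024 × 0.5527 = 0.0133 km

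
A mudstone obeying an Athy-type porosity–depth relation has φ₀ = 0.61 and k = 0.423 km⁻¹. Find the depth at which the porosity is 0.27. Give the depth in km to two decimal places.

1.93 km

Invert Athy's law: d = ln(φ₀/φ) / k
d = ln(0.61/0.27) / 0.423 = ln(2.259) / 0.423 = 0.8150 / 0.423 = 1.927 km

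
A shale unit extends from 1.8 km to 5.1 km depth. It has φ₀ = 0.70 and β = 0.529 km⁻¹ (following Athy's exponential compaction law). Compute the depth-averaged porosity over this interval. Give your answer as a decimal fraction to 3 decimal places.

0.128

⟨φ⟩ = (1/(z₂−z₁)) ∫ φ₀ e^(−βz) dz = φ₀·(e^(−β·z₁) − e^(−β·z₂)) / (β·(z₂−z₁))
e^(−0.529×1.8) = 0.3859; e^(−0.529×5.1) = 0.0673
⟨φ⟩ = 0.7 × (0.3859 − 0.0673) / (0.529 × 3.3) = 0.7 × 0.1825 = 0.1277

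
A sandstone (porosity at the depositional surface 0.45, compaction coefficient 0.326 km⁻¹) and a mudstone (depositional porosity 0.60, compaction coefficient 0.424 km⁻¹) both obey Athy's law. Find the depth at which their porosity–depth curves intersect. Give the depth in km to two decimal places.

Set φ₀ₐ e^(−kₐd) = φ₀ᵦ e^(−kᵦd) ⇒ ln(φ₀ₐ/φ₀ᵦ) = (kₐ − kᵦ)·d
d = ln(0.45/0.6) / (0.326 − 0.424) = -0.2877 / -0.098 = 2.936 km

2.94 km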